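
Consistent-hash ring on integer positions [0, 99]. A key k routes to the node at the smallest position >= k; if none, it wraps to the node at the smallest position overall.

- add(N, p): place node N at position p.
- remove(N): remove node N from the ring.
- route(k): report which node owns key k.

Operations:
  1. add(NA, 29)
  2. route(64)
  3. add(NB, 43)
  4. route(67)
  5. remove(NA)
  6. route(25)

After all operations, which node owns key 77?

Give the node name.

Answer: NB

Derivation:
Op 1: add NA@29 -> ring=[29:NA]
Op 2: route key 64: none >= 64, wrap to smallest pos 29 -> NA
Op 3: add NB@43 -> ring=[29:NA,43:NB]
Op 4: route key 67: none >= 67, wrap to smallest pos 29 -> NA
Op 5: remove NA -> ring=[43:NB]
Op 6: route key 25: smallest pos >= 25 is 43 -> NB
Final route key 77: none >= 77, wrap to smallest pos 43 -> NB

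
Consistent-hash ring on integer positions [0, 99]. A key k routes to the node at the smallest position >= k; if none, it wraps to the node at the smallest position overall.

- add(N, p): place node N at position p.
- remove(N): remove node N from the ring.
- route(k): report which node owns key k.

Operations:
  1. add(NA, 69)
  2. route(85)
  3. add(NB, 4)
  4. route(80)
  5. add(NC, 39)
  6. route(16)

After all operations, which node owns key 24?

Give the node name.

Op 1: add NA@69 -> ring=[69:NA]
Op 2: route key 85: none >= 85, wrap to smallest pos 69 -> NA
Op 3: add NB@4 -> ring=[4:NB,69:NA]
Op 4: route key 80: none >= 80, wrap to smallest pos 4 -> NB
Op 5: add NC@39 -> ring=[4:NB,39:NC,69:NA]
Op 6: route key 16: smallest pos >= 16 is 39 -> NC
Final route key 24: smallest pos >= 24 is 39 -> NC

Answer: NC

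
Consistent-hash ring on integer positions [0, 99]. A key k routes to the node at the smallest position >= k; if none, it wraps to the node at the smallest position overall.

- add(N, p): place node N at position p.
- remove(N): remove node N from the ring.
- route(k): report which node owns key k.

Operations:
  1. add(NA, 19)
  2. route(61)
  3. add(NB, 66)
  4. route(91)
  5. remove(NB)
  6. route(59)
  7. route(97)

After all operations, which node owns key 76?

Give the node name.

Answer: NA

Derivation:
Op 1: add NA@19 -> ring=[19:NA]
Op 2: route key 61: none >= 61, wrap to smallest pos 19 -> NA
Op 3: add NB@66 -> ring=[19:NA,66:NB]
Op 4: route key 91: none >= 91, wrap to smallest pos 19 -> NA
Op 5: remove NB -> ring=[19:NA]
Op 6: route key 59: none >= 59, wrap to smallest pos 19 -> NA
Op 7: route key 97: none >= 97, wrap to smallest pos 19 -> NA
Final route key 76: none >= 76, wrap to smallest pos 19 -> NA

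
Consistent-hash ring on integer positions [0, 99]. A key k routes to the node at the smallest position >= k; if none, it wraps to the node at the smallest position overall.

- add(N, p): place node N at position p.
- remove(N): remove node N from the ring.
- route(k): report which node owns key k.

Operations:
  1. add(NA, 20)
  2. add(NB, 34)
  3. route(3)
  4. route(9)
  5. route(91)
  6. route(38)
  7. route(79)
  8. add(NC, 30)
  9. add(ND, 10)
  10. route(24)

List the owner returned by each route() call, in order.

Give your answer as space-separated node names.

Answer: NA NA NA NA NA NC

Derivation:
Op 1: add NA@20 -> ring=[20:NA]
Op 2: add NB@34 -> ring=[20:NA,34:NB]
Op 3: route key 3: smallest pos >= 3 is 20 -> NA
Op 4: route key 9: smallest pos >= 9 is 20 -> NA
Op 5: route key 91: none >= 91, wrap to smallest pos 20 -> NA
Op 6: route key 38: none >= 38, wrap to smallest pos 20 -> NA
Op 7: route key 79: none >= 79, wrap to smallest pos 20 -> NA
Op 8: add NC@30 -> ring=[20:NA,30:NC,34:NB]
Op 9: add ND@10 -> ring=[10:ND,20:NA,30:NC,34:NB]
Op 10: route key 24: smallest pos >= 24 is 30 -> NC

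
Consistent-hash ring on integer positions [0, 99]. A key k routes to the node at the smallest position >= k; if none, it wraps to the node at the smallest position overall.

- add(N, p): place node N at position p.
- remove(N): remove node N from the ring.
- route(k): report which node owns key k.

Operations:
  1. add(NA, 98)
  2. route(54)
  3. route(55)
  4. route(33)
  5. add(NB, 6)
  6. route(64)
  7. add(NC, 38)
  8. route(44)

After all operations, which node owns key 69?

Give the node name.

Op 1: add NA@98 -> ring=[98:NA]
Op 2: route key 54: smallest pos >= 54 is 98 -> NA
Op 3: route key 55: smallest pos >= 55 is 98 -> NA
Op 4: route key 33: smallest pos >= 33 is 98 -> NA
Op 5: add NB@6 -> ring=[6:NB,98:NA]
Op 6: route key 64: smallest pos >= 64 is 98 -> NA
Op 7: add NC@38 -> ring=[6:NB,38:NC,98:NA]
Op 8: route key 44: smallest pos >= 44 is 98 -> NA
Final route key 69: smallest pos >= 69 is 98 -> NA

Answer: NA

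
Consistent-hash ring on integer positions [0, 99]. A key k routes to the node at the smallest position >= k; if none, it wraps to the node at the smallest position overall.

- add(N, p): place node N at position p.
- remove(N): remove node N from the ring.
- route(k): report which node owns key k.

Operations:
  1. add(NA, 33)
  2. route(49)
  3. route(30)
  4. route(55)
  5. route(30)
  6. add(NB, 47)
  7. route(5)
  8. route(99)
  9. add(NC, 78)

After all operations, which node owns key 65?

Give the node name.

Op 1: add NA@33 -> ring=[33:NA]
Op 2: route key 49: none >= 49, wrap to smallest pos 33 -> NA
Op 3: route key 30: smallest pos >= 30 is 33 -> NA
Op 4: route key 55: none >= 55, wrap to smallest pos 33 -> NA
Op 5: route key 30: smallest pos >= 30 is 33 -> NA
Op 6: add NB@47 -> ring=[33:NA,47:NB]
Op 7: route key 5: smallest pos >= 5 is 33 -> NA
Op 8: route key 99: none >= 99, wrap to smallest pos 33 -> NA
Op 9: add NC@78 -> ring=[33:NA,47:NB,78:NC]
Final route key 65: smallest pos >= 65 is 78 -> NC

Answer: NC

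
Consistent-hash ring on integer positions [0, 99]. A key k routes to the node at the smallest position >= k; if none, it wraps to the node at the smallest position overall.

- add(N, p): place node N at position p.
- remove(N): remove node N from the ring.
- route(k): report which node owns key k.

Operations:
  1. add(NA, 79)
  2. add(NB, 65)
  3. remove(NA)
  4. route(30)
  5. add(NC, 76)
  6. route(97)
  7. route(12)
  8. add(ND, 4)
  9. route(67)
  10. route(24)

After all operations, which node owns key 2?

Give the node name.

Answer: ND

Derivation:
Op 1: add NA@79 -> ring=[79:NA]
Op 2: add NB@65 -> ring=[65:NB,79:NA]
Op 3: remove NA -> ring=[65:NB]
Op 4: route key 30: smallest pos >= 30 is 65 -> NB
Op 5: add NC@76 -> ring=[65:NB,76:NC]
Op 6: route key 97: none >= 97, wrap to smallest pos 65 -> NB
Op 7: route key 12: smallest pos >= 12 is 65 -> NB
Op 8: add ND@4 -> ring=[4:ND,65:NB,76:NC]
Op 9: route key 67: smallest pos >= 67 is 76 -> NC
Op 10: route key 24: smallest pos >= 24 is 65 -> NB
Final route key 2: smallest pos >= 2 is 4 -> ND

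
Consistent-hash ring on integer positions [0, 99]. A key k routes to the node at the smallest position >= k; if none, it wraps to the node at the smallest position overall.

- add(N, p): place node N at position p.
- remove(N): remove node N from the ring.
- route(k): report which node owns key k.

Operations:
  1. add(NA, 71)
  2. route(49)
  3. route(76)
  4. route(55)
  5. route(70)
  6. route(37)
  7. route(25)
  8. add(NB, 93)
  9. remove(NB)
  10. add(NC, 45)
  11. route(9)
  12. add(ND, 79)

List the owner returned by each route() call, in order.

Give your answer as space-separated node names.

Answer: NA NA NA NA NA NA NC

Derivation:
Op 1: add NA@71 -> ring=[71:NA]
Op 2: route key 49: smallest pos >= 49 is 71 -> NA
Op 3: route key 76: none >= 76, wrap to smallest pos 71 -> NA
Op 4: route key 55: smallest pos >= 55 is 71 -> NA
Op 5: route key 70: smallest pos >= 70 is 71 -> NA
Op 6: route key 37: smallest pos >= 37 is 71 -> NA
Op 7: route key 25: smallest pos >= 25 is 71 -> NA
Op 8: add NB@93 -> ring=[71:NA,93:NB]
Op 9: remove NB -> ring=[71:NA]
Op 10: add NC@45 -> ring=[45:NC,71:NA]
Op 11: route key 9: smallest pos >= 9 is 45 -> NC
Op 12: add ND@79 -> ring=[45:NC,71:NA,79:ND]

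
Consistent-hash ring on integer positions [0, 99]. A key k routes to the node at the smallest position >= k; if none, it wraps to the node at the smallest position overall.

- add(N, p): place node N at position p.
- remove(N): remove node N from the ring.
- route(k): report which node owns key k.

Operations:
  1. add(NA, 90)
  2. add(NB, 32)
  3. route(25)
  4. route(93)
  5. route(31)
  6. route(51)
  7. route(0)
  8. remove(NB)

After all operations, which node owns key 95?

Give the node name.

Answer: NA

Derivation:
Op 1: add NA@90 -> ring=[90:NA]
Op 2: add NB@32 -> ring=[32:NB,90:NA]
Op 3: route key 25: smallest pos >= 25 is 32 -> NB
Op 4: route key 93: none >= 93, wrap to smallest pos 32 -> NB
Op 5: route key 31: smallest pos >= 31 is 32 -> NB
Op 6: route key 51: smallest pos >= 51 is 90 -> NA
Op 7: route key 0: smallest pos >= 0 is 32 -> NB
Op 8: remove NB -> ring=[90:NA]
Final route key 95: none >= 95, wrap to smallest pos 90 -> NA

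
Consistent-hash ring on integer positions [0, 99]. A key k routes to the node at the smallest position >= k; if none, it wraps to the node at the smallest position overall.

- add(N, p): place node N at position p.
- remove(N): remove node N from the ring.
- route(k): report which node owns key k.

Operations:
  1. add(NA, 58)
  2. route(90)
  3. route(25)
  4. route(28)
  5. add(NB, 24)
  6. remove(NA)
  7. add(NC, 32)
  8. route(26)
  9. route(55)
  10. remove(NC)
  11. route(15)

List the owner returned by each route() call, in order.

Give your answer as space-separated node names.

Answer: NA NA NA NC NB NB

Derivation:
Op 1: add NA@58 -> ring=[58:NA]
Op 2: route key 90: none >= 90, wrap to smallest pos 58 -> NA
Op 3: route key 25: smallest pos >= 25 is 58 -> NA
Op 4: route key 28: smallest pos >= 28 is 58 -> NA
Op 5: add NB@24 -> ring=[24:NB,58:NA]
Op 6: remove NA -> ring=[24:NB]
Op 7: add NC@32 -> ring=[24:NB,32:NC]
Op 8: route key 26: smallest pos >= 26 is 32 -> NC
Op 9: route key 55: none >= 55, wrap to smallest pos 24 -> NB
Op 10: remove NC -> ring=[24:NB]
Op 11: route key 15: smallest pos >= 15 is 24 -> NB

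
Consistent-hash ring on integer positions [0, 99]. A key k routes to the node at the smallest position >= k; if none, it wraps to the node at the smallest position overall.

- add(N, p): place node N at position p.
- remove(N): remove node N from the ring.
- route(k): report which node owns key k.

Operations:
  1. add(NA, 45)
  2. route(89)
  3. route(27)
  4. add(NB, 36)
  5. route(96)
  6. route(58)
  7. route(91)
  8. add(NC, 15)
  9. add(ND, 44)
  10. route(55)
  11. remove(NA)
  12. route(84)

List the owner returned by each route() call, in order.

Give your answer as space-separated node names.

Op 1: add NA@45 -> ring=[45:NA]
Op 2: route key 89: none >= 89, wrap to smallest pos 45 -> NA
Op 3: route key 27: smallest pos >= 27 is 45 -> NA
Op 4: add NB@36 -> ring=[36:NB,45:NA]
Op 5: route key 96: none >= 96, wrap to smallest pos 36 -> NB
Op 6: route key 58: none >= 58, wrap to smallest pos 36 -> NB
Op 7: route key 91: none >= 91, wrap to smallest pos 36 -> NB
Op 8: add NC@15 -> ring=[15:NC,36:NB,45:NA]
Op 9: add ND@44 -> ring=[15:NC,36:NB,44:ND,45:NA]
Op 10: route key 55: none >= 55, wrap to smallest pos 15 -> NC
Op 11: remove NA -> ring=[15:NC,36:NB,44:ND]
Op 12: route key 84: none >= 84, wrap to smallest pos 15 -> NC

Answer: NA NA NB NB NB NC NC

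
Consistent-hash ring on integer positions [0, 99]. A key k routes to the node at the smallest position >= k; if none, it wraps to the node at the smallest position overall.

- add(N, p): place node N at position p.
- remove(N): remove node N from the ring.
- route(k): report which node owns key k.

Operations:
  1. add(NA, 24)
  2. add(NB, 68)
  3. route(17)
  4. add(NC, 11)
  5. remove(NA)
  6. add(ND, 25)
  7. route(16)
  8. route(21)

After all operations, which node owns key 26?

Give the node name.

Answer: NB

Derivation:
Op 1: add NA@24 -> ring=[24:NA]
Op 2: add NB@68 -> ring=[24:NA,68:NB]
Op 3: route key 17: smallest pos >= 17 is 24 -> NA
Op 4: add NC@11 -> ring=[11:NC,24:NA,68:NB]
Op 5: remove NA -> ring=[11:NC,68:NB]
Op 6: add ND@25 -> ring=[11:NC,25:ND,68:NB]
Op 7: route key 16: smallest pos >= 16 is 25 -> ND
Op 8: route key 21: smallest pos >= 21 is 25 -> ND
Final route key 26: smallest pos >= 26 is 68 -> NB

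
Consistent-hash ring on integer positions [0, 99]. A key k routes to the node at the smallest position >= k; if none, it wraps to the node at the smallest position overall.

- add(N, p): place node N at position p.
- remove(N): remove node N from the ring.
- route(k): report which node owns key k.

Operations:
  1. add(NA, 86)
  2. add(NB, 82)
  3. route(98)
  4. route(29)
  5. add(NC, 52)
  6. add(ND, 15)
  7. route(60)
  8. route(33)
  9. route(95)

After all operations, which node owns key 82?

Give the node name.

Op 1: add NA@86 -> ring=[86:NA]
Op 2: add NB@82 -> ring=[82:NB,86:NA]
Op 3: route key 98: none >= 98, wrap to smallest pos 82 -> NB
Op 4: route key 29: smallest pos >= 29 is 82 -> NB
Op 5: add NC@52 -> ring=[52:NC,82:NB,86:NA]
Op 6: add ND@15 -> ring=[15:ND,52:NC,82:NB,86:NA]
Op 7: route key 60: smallest pos >= 60 is 82 -> NB
Op 8: route key 33: smallest pos >= 33 is 52 -> NC
Op 9: route key 95: none >= 95, wrap to smallest pos 15 -> ND
Final route key 82: smallest pos >= 82 is 82 -> NB

Answer: NB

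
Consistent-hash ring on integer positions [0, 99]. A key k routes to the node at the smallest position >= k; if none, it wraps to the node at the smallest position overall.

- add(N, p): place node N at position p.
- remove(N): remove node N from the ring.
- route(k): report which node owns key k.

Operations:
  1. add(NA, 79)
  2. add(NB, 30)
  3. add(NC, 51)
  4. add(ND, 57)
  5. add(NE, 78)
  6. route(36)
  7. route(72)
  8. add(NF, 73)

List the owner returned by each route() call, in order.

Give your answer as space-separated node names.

Answer: NC NE

Derivation:
Op 1: add NA@79 -> ring=[79:NA]
Op 2: add NB@30 -> ring=[30:NB,79:NA]
Op 3: add NC@51 -> ring=[30:NB,51:NC,79:NA]
Op 4: add ND@57 -> ring=[30:NB,51:NC,57:ND,79:NA]
Op 5: add NE@78 -> ring=[30:NB,51:NC,57:ND,78:NE,79:NA]
Op 6: route key 36: smallest pos >= 36 is 51 -> NC
Op 7: route key 72: smallest pos >= 72 is 78 -> NE
Op 8: add NF@73 -> ring=[30:NB,51:NC,57:ND,73:NF,78:NE,79:NA]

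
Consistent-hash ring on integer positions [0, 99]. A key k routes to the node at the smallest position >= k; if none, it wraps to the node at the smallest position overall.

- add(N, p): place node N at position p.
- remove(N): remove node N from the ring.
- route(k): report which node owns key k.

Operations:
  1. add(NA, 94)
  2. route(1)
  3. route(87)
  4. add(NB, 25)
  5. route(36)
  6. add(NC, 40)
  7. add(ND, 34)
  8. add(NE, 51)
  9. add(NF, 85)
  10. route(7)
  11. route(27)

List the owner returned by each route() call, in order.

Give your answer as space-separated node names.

Op 1: add NA@94 -> ring=[94:NA]
Op 2: route key 1: smallest pos >= 1 is 94 -> NA
Op 3: route key 87: smallest pos >= 87 is 94 -> NA
Op 4: add NB@25 -> ring=[25:NB,94:NA]
Op 5: route key 36: smallest pos >= 36 is 94 -> NA
Op 6: add NC@40 -> ring=[25:NB,40:NC,94:NA]
Op 7: add ND@34 -> ring=[25:NB,34:ND,40:NC,94:NA]
Op 8: add NE@51 -> ring=[25:NB,34:ND,40:NC,51:NE,94:NA]
Op 9: add NF@85 -> ring=[25:NB,34:ND,40:NC,51:NE,85:NF,94:NA]
Op 10: route key 7: smallest pos >= 7 is 25 -> NB
Op 11: route key 27: smallest pos >= 27 is 34 -> ND

Answer: NA NA NA NB ND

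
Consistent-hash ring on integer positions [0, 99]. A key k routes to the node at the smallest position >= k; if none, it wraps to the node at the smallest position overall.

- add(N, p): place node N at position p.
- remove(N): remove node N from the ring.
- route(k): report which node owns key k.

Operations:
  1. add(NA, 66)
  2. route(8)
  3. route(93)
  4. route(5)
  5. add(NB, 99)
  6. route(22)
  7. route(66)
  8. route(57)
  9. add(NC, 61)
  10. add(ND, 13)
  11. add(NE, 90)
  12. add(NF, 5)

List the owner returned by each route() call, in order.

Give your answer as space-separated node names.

Op 1: add NA@66 -> ring=[66:NA]
Op 2: route key 8: smallest pos >= 8 is 66 -> NA
Op 3: route key 93: none >= 93, wrap to smallest pos 66 -> NA
Op 4: route key 5: smallest pos >= 5 is 66 -> NA
Op 5: add NB@99 -> ring=[66:NA,99:NB]
Op 6: route key 22: smallest pos >= 22 is 66 -> NA
Op 7: route key 66: smallest pos >= 66 is 66 -> NA
Op 8: route key 57: smallest pos >= 57 is 66 -> NA
Op 9: add NC@61 -> ring=[61:NC,66:NA,99:NB]
Op 10: add ND@13 -> ring=[13:ND,61:NC,66:NA,99:NB]
Op 11: add NE@90 -> ring=[13:ND,61:NC,66:NA,90:NE,99:NB]
Op 12: add NF@5 -> ring=[5:NF,13:ND,61:NC,66:NA,90:NE,99:NB]

Answer: NA NA NA NA NA NA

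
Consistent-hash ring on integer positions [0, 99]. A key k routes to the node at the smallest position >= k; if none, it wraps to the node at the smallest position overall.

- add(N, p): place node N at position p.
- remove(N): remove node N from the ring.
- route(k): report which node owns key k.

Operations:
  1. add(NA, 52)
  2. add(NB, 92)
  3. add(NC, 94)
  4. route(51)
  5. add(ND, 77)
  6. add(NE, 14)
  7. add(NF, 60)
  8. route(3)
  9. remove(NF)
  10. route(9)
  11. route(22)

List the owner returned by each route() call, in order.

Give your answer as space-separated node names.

Op 1: add NA@52 -> ring=[52:NA]
Op 2: add NB@92 -> ring=[52:NA,92:NB]
Op 3: add NC@94 -> ring=[52:NA,92:NB,94:NC]
Op 4: route key 51: smallest pos >= 51 is 52 -> NA
Op 5: add ND@77 -> ring=[52:NA,77:ND,92:NB,94:NC]
Op 6: add NE@14 -> ring=[14:NE,52:NA,77:ND,92:NB,94:NC]
Op 7: add NF@60 -> ring=[14:NE,52:NA,60:NF,77:ND,92:NB,94:NC]
Op 8: route key 3: smallest pos >= 3 is 14 -> NE
Op 9: remove NF -> ring=[14:NE,52:NA,77:ND,92:NB,94:NC]
Op 10: route key 9: smallest pos >= 9 is 14 -> NE
Op 11: route key 22: smallest pos >= 22 is 52 -> NA

Answer: NA NE NE NA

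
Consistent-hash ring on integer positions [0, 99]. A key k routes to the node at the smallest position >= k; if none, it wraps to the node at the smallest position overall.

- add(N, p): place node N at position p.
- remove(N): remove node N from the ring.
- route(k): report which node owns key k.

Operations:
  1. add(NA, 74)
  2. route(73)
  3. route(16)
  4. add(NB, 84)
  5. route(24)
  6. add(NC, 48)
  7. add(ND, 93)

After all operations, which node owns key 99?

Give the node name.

Op 1: add NA@74 -> ring=[74:NA]
Op 2: route key 73: smallest pos >= 73 is 74 -> NA
Op 3: route key 16: smallest pos >= 16 is 74 -> NA
Op 4: add NB@84 -> ring=[74:NA,84:NB]
Op 5: route key 24: smallest pos >= 24 is 74 -> NA
Op 6: add NC@48 -> ring=[48:NC,74:NA,84:NB]
Op 7: add ND@93 -> ring=[48:NC,74:NA,84:NB,93:ND]
Final route key 99: none >= 99, wrap to smallest pos 48 -> NC

Answer: NC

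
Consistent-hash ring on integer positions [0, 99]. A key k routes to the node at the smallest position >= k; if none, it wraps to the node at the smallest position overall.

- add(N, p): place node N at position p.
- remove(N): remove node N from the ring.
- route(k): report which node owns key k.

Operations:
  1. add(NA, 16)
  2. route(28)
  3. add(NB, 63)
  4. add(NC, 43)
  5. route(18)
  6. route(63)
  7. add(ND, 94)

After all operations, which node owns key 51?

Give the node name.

Op 1: add NA@16 -> ring=[16:NA]
Op 2: route key 28: none >= 28, wrap to smallest pos 16 -> NA
Op 3: add NB@63 -> ring=[16:NA,63:NB]
Op 4: add NC@43 -> ring=[16:NA,43:NC,63:NB]
Op 5: route key 18: smallest pos >= 18 is 43 -> NC
Op 6: route key 63: smallest pos >= 63 is 63 -> NB
Op 7: add ND@94 -> ring=[16:NA,43:NC,63:NB,94:ND]
Final route key 51: smallest pos >= 51 is 63 -> NB

Answer: NB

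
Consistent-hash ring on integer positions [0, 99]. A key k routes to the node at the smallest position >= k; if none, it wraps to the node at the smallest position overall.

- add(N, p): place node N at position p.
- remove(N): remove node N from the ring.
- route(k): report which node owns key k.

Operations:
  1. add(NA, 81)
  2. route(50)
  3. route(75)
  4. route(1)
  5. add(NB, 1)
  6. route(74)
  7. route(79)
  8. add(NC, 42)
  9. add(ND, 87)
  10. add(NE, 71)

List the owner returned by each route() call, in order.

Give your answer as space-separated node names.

Op 1: add NA@81 -> ring=[81:NA]
Op 2: route key 50: smallest pos >= 50 is 81 -> NA
Op 3: route key 75: smallest pos >= 75 is 81 -> NA
Op 4: route key 1: smallest pos >= 1 is 81 -> NA
Op 5: add NB@1 -> ring=[1:NB,81:NA]
Op 6: route key 74: smallest pos >= 74 is 81 -> NA
Op 7: route key 79: smallest pos >= 79 is 81 -> NA
Op 8: add NC@42 -> ring=[1:NB,42:NC,81:NA]
Op 9: add ND@87 -> ring=[1:NB,42:NC,81:NA,87:ND]
Op 10: add NE@71 -> ring=[1:NB,42:NC,71:NE,81:NA,87:ND]

Answer: NA NA NA NA NA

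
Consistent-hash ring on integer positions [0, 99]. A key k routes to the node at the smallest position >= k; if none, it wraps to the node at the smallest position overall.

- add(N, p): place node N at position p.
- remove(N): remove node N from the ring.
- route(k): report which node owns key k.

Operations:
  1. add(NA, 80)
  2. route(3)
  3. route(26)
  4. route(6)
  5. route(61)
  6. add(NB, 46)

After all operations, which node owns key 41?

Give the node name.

Answer: NB

Derivation:
Op 1: add NA@80 -> ring=[80:NA]
Op 2: route key 3: smallest pos >= 3 is 80 -> NA
Op 3: route key 26: smallest pos >= 26 is 80 -> NA
Op 4: route key 6: smallest pos >= 6 is 80 -> NA
Op 5: route key 61: smallest pos >= 61 is 80 -> NA
Op 6: add NB@46 -> ring=[46:NB,80:NA]
Final route key 41: smallest pos >= 41 is 46 -> NB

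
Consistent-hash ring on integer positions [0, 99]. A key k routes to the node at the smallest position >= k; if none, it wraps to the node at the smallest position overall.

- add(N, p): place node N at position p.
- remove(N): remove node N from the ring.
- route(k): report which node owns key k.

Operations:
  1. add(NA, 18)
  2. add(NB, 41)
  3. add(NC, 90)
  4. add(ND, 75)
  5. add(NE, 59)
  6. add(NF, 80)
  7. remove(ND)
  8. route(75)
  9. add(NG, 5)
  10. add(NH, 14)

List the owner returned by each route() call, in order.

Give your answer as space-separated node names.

Op 1: add NA@18 -> ring=[18:NA]
Op 2: add NB@41 -> ring=[18:NA,41:NB]
Op 3: add NC@90 -> ring=[18:NA,41:NB,90:NC]
Op 4: add ND@75 -> ring=[18:NA,41:NB,75:ND,90:NC]
Op 5: add NE@59 -> ring=[18:NA,41:NB,59:NE,75:ND,90:NC]
Op 6: add NF@80 -> ring=[18:NA,41:NB,59:NE,75:ND,80:NF,90:NC]
Op 7: remove ND -> ring=[18:NA,41:NB,59:NE,80:NF,90:NC]
Op 8: route key 75: smallest pos >= 75 is 80 -> NF
Op 9: add NG@5 -> ring=[5:NG,18:NA,41:NB,59:NE,80:NF,90:NC]
Op 10: add NH@14 -> ring=[5:NG,14:NH,18:NA,41:NB,59:NE,80:NF,90:NC]

Answer: NF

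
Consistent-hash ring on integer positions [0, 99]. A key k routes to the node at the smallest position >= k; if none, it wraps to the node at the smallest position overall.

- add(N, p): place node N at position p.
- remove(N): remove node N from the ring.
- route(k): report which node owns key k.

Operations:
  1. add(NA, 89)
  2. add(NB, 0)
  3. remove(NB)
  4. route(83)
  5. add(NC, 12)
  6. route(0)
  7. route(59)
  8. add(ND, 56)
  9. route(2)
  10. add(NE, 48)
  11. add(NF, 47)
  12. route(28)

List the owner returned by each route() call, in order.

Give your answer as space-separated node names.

Answer: NA NC NA NC NF

Derivation:
Op 1: add NA@89 -> ring=[89:NA]
Op 2: add NB@0 -> ring=[0:NB,89:NA]
Op 3: remove NB -> ring=[89:NA]
Op 4: route key 83: smallest pos >= 83 is 89 -> NA
Op 5: add NC@12 -> ring=[12:NC,89:NA]
Op 6: route key 0: smallest pos >= 0 is 12 -> NC
Op 7: route key 59: smallest pos >= 59 is 89 -> NA
Op 8: add ND@56 -> ring=[12:NC,56:ND,89:NA]
Op 9: route key 2: smallest pos >= 2 is 12 -> NC
Op 10: add NE@48 -> ring=[12:NC,48:NE,56:ND,89:NA]
Op 11: add NF@47 -> ring=[12:NC,47:NF,48:NE,56:ND,89:NA]
Op 12: route key 28: smallest pos >= 28 is 47 -> NF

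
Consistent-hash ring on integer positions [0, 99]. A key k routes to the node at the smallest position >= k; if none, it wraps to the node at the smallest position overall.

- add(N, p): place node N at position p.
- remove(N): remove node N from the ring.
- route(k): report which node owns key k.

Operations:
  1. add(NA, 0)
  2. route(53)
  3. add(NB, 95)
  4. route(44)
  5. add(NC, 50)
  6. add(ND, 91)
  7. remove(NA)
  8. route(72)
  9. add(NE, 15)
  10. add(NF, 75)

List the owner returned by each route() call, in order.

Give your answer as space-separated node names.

Answer: NA NB ND

Derivation:
Op 1: add NA@0 -> ring=[0:NA]
Op 2: route key 53: none >= 53, wrap to smallest pos 0 -> NA
Op 3: add NB@95 -> ring=[0:NA,95:NB]
Op 4: route key 44: smallest pos >= 44 is 95 -> NB
Op 5: add NC@50 -> ring=[0:NA,50:NC,95:NB]
Op 6: add ND@91 -> ring=[0:NA,50:NC,91:ND,95:NB]
Op 7: remove NA -> ring=[50:NC,91:ND,95:NB]
Op 8: route key 72: smallest pos >= 72 is 91 -> ND
Op 9: add NE@15 -> ring=[15:NE,50:NC,91:ND,95:NB]
Op 10: add NF@75 -> ring=[15:NE,50:NC,75:NF,91:ND,95:NB]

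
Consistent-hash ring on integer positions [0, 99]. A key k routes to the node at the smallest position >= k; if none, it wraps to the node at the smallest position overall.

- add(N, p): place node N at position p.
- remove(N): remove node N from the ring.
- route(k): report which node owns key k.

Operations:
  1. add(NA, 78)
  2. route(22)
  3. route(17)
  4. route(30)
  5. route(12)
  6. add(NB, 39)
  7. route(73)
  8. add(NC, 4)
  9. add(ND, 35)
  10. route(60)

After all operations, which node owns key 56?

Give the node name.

Answer: NA

Derivation:
Op 1: add NA@78 -> ring=[78:NA]
Op 2: route key 22: smallest pos >= 22 is 78 -> NA
Op 3: route key 17: smallest pos >= 17 is 78 -> NA
Op 4: route key 30: smallest pos >= 30 is 78 -> NA
Op 5: route key 12: smallest pos >= 12 is 78 -> NA
Op 6: add NB@39 -> ring=[39:NB,78:NA]
Op 7: route key 73: smallest pos >= 73 is 78 -> NA
Op 8: add NC@4 -> ring=[4:NC,39:NB,78:NA]
Op 9: add ND@35 -> ring=[4:NC,35:ND,39:NB,78:NA]
Op 10: route key 60: smallest pos >= 60 is 78 -> NA
Final route key 56: smallest pos >= 56 is 78 -> NA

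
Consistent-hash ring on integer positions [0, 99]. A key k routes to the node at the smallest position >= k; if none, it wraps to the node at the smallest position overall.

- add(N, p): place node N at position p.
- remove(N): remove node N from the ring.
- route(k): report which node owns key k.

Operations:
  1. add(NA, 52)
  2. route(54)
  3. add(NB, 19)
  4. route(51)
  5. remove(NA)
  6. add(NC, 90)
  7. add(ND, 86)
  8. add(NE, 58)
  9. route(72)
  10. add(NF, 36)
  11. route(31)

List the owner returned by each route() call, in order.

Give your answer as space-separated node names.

Answer: NA NA ND NF

Derivation:
Op 1: add NA@52 -> ring=[52:NA]
Op 2: route key 54: none >= 54, wrap to smallest pos 52 -> NA
Op 3: add NB@19 -> ring=[19:NB,52:NA]
Op 4: route key 51: smallest pos >= 51 is 52 -> NA
Op 5: remove NA -> ring=[19:NB]
Op 6: add NC@90 -> ring=[19:NB,90:NC]
Op 7: add ND@86 -> ring=[19:NB,86:ND,90:NC]
Op 8: add NE@58 -> ring=[19:NB,58:NE,86:ND,90:NC]
Op 9: route key 72: smallest pos >= 72 is 86 -> ND
Op 10: add NF@36 -> ring=[19:NB,36:NF,58:NE,86:ND,90:NC]
Op 11: route key 31: smallest pos >= 31 is 36 -> NF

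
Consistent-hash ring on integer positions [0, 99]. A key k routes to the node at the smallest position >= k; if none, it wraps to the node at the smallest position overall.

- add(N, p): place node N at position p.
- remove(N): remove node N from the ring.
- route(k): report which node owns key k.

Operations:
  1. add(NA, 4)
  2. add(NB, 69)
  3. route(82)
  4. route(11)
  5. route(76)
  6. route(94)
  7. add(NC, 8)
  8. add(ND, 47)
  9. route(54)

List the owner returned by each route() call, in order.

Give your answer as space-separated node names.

Answer: NA NB NA NA NB

Derivation:
Op 1: add NA@4 -> ring=[4:NA]
Op 2: add NB@69 -> ring=[4:NA,69:NB]
Op 3: route key 82: none >= 82, wrap to smallest pos 4 -> NA
Op 4: route key 11: smallest pos >= 11 is 69 -> NB
Op 5: route key 76: none >= 76, wrap to smallest pos 4 -> NA
Op 6: route key 94: none >= 94, wrap to smallest pos 4 -> NA
Op 7: add NC@8 -> ring=[4:NA,8:NC,69:NB]
Op 8: add ND@47 -> ring=[4:NA,8:NC,47:ND,69:NB]
Op 9: route key 54: smallest pos >= 54 is 69 -> NB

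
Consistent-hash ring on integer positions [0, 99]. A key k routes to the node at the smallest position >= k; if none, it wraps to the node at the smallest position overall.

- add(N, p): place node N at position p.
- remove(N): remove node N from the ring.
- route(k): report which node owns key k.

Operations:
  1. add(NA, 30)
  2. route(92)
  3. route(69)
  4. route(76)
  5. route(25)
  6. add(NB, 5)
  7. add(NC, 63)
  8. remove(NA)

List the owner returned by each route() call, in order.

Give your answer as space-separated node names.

Answer: NA NA NA NA

Derivation:
Op 1: add NA@30 -> ring=[30:NA]
Op 2: route key 92: none >= 92, wrap to smallest pos 30 -> NA
Op 3: route key 69: none >= 69, wrap to smallest pos 30 -> NA
Op 4: route key 76: none >= 76, wrap to smallest pos 30 -> NA
Op 5: route key 25: smallest pos >= 25 is 30 -> NA
Op 6: add NB@5 -> ring=[5:NB,30:NA]
Op 7: add NC@63 -> ring=[5:NB,30:NA,63:NC]
Op 8: remove NA -> ring=[5:NB,63:NC]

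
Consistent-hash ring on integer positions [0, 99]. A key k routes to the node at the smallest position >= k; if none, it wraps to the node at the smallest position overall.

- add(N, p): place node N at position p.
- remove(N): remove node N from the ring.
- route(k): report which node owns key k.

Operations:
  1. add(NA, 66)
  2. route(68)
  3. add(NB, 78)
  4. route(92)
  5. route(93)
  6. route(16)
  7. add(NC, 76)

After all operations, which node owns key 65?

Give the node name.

Answer: NA

Derivation:
Op 1: add NA@66 -> ring=[66:NA]
Op 2: route key 68: none >= 68, wrap to smallest pos 66 -> NA
Op 3: add NB@78 -> ring=[66:NA,78:NB]
Op 4: route key 92: none >= 92, wrap to smallest pos 66 -> NA
Op 5: route key 93: none >= 93, wrap to smallest pos 66 -> NA
Op 6: route key 16: smallest pos >= 16 is 66 -> NA
Op 7: add NC@76 -> ring=[66:NA,76:NC,78:NB]
Final route key 65: smallest pos >= 65 is 66 -> NA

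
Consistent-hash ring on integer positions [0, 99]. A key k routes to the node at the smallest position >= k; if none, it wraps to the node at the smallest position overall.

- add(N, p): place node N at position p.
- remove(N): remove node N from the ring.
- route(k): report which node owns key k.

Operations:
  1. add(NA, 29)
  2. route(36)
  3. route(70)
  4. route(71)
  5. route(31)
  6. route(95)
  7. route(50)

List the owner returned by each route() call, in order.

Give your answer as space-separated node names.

Answer: NA NA NA NA NA NA

Derivation:
Op 1: add NA@29 -> ring=[29:NA]
Op 2: route key 36: none >= 36, wrap to smallest pos 29 -> NA
Op 3: route key 70: none >= 70, wrap to smallest pos 29 -> NA
Op 4: route key 71: none >= 71, wrap to smallest pos 29 -> NA
Op 5: route key 31: none >= 31, wrap to smallest pos 29 -> NA
Op 6: route key 95: none >= 95, wrap to smallest pos 29 -> NA
Op 7: route key 50: none >= 50, wrap to smallest pos 29 -> NA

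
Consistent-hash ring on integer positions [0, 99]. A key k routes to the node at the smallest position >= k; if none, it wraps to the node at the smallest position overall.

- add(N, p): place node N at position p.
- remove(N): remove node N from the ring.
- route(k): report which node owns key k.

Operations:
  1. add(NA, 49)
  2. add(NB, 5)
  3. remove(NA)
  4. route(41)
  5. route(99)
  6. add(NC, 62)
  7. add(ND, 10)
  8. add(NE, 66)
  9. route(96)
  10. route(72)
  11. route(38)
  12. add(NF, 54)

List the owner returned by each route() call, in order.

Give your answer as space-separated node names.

Op 1: add NA@49 -> ring=[49:NA]
Op 2: add NB@5 -> ring=[5:NB,49:NA]
Op 3: remove NA -> ring=[5:NB]
Op 4: route key 41: none >= 41, wrap to smallest pos 5 -> NB
Op 5: route key 99: none >= 99, wrap to smallest pos 5 -> NB
Op 6: add NC@62 -> ring=[5:NB,62:NC]
Op 7: add ND@10 -> ring=[5:NB,10:ND,62:NC]
Op 8: add NE@66 -> ring=[5:NB,10:ND,62:NC,66:NE]
Op 9: route key 96: none >= 96, wrap to smallest pos 5 -> NB
Op 10: route key 72: none >= 72, wrap to smallest pos 5 -> NB
Op 11: route key 38: smallest pos >= 38 is 62 -> NC
Op 12: add NF@54 -> ring=[5:NB,10:ND,54:NF,62:NC,66:NE]

Answer: NB NB NB NB NC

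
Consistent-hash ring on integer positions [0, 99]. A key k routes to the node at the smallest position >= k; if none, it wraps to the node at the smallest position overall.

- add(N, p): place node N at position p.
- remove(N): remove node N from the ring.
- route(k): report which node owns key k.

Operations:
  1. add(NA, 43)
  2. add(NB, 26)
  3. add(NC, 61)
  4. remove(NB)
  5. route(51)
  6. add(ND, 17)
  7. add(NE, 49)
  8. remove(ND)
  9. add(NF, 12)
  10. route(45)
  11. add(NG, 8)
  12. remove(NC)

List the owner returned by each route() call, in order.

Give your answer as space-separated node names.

Op 1: add NA@43 -> ring=[43:NA]
Op 2: add NB@26 -> ring=[26:NB,43:NA]
Op 3: add NC@61 -> ring=[26:NB,43:NA,61:NC]
Op 4: remove NB -> ring=[43:NA,61:NC]
Op 5: route key 51: smallest pos >= 51 is 61 -> NC
Op 6: add ND@17 -> ring=[17:ND,43:NA,61:NC]
Op 7: add NE@49 -> ring=[17:ND,43:NA,49:NE,61:NC]
Op 8: remove ND -> ring=[43:NA,49:NE,61:NC]
Op 9: add NF@12 -> ring=[12:NF,43:NA,49:NE,61:NC]
Op 10: route key 45: smallest pos >= 45 is 49 -> NE
Op 11: add NG@8 -> ring=[8:NG,12:NF,43:NA,49:NE,61:NC]
Op 12: remove NC -> ring=[8:NG,12:NF,43:NA,49:NE]

Answer: NC NE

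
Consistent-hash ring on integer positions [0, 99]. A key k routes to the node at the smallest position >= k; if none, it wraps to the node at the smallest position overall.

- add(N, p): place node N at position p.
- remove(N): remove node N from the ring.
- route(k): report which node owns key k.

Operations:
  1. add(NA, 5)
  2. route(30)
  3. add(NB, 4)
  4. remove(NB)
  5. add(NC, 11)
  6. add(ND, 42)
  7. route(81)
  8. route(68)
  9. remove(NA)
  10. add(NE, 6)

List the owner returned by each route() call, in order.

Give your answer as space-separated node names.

Op 1: add NA@5 -> ring=[5:NA]
Op 2: route key 30: none >= 30, wrap to smallest pos 5 -> NA
Op 3: add NB@4 -> ring=[4:NB,5:NA]
Op 4: remove NB -> ring=[5:NA]
Op 5: add NC@11 -> ring=[5:NA,11:NC]
Op 6: add ND@42 -> ring=[5:NA,11:NC,42:ND]
Op 7: route key 81: none >= 81, wrap to smallest pos 5 -> NA
Op 8: route key 68: none >= 68, wrap to smallest pos 5 -> NA
Op 9: remove NA -> ring=[11:NC,42:ND]
Op 10: add NE@6 -> ring=[6:NE,11:NC,42:ND]

Answer: NA NA NA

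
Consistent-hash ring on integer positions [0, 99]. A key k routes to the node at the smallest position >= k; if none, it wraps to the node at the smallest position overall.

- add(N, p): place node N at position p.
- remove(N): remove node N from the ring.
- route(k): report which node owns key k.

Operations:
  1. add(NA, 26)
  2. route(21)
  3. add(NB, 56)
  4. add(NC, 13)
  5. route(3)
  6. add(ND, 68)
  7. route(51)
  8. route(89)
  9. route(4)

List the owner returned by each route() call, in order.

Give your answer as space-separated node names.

Answer: NA NC NB NC NC

Derivation:
Op 1: add NA@26 -> ring=[26:NA]
Op 2: route key 21: smallest pos >= 21 is 26 -> NA
Op 3: add NB@56 -> ring=[26:NA,56:NB]
Op 4: add NC@13 -> ring=[13:NC,26:NA,56:NB]
Op 5: route key 3: smallest pos >= 3 is 13 -> NC
Op 6: add ND@68 -> ring=[13:NC,26:NA,56:NB,68:ND]
Op 7: route key 51: smallest pos >= 51 is 56 -> NB
Op 8: route key 89: none >= 89, wrap to smallest pos 13 -> NC
Op 9: route key 4: smallest pos >= 4 is 13 -> NC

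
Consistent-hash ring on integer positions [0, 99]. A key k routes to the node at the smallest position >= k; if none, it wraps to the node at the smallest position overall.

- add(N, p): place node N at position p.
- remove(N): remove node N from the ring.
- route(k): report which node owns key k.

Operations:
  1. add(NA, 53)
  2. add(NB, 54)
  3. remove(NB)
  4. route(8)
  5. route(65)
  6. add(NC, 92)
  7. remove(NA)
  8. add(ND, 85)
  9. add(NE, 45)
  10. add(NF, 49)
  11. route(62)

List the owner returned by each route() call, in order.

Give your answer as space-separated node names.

Answer: NA NA ND

Derivation:
Op 1: add NA@53 -> ring=[53:NA]
Op 2: add NB@54 -> ring=[53:NA,54:NB]
Op 3: remove NB -> ring=[53:NA]
Op 4: route key 8: smallest pos >= 8 is 53 -> NA
Op 5: route key 65: none >= 65, wrap to smallest pos 53 -> NA
Op 6: add NC@92 -> ring=[53:NA,92:NC]
Op 7: remove NA -> ring=[92:NC]
Op 8: add ND@85 -> ring=[85:ND,92:NC]
Op 9: add NE@45 -> ring=[45:NE,85:ND,92:NC]
Op 10: add NF@49 -> ring=[45:NE,49:NF,85:ND,92:NC]
Op 11: route key 62: smallest pos >= 62 is 85 -> ND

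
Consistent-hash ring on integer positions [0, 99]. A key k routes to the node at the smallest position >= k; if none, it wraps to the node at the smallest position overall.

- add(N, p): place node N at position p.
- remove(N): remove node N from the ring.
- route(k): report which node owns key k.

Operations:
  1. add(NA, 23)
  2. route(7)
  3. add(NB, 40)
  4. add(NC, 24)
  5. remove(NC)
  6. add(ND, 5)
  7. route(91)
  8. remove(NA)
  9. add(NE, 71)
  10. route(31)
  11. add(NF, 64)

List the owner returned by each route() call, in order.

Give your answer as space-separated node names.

Answer: NA ND NB

Derivation:
Op 1: add NA@23 -> ring=[23:NA]
Op 2: route key 7: smallest pos >= 7 is 23 -> NA
Op 3: add NB@40 -> ring=[23:NA,40:NB]
Op 4: add NC@24 -> ring=[23:NA,24:NC,40:NB]
Op 5: remove NC -> ring=[23:NA,40:NB]
Op 6: add ND@5 -> ring=[5:ND,23:NA,40:NB]
Op 7: route key 91: none >= 91, wrap to smallest pos 5 -> ND
Op 8: remove NA -> ring=[5:ND,40:NB]
Op 9: add NE@71 -> ring=[5:ND,40:NB,71:NE]
Op 10: route key 31: smallest pos >= 31 is 40 -> NB
Op 11: add NF@64 -> ring=[5:ND,40:NB,64:NF,71:NE]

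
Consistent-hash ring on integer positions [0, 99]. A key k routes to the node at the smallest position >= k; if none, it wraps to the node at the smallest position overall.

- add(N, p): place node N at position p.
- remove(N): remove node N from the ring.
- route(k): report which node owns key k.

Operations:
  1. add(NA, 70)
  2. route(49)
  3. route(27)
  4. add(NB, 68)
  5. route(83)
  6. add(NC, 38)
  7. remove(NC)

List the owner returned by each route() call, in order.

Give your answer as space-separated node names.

Op 1: add NA@70 -> ring=[70:NA]
Op 2: route key 49: smallest pos >= 49 is 70 -> NA
Op 3: route key 27: smallest pos >= 27 is 70 -> NA
Op 4: add NB@68 -> ring=[68:NB,70:NA]
Op 5: route key 83: none >= 83, wrap to smallest pos 68 -> NB
Op 6: add NC@38 -> ring=[38:NC,68:NB,70:NA]
Op 7: remove NC -> ring=[68:NB,70:NA]

Answer: NA NA NB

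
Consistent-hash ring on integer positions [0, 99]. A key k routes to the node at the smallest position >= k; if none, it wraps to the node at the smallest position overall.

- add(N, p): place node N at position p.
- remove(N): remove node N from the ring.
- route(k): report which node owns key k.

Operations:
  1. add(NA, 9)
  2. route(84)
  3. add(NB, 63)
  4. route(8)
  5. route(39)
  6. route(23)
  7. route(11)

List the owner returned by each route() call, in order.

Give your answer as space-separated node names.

Answer: NA NA NB NB NB

Derivation:
Op 1: add NA@9 -> ring=[9:NA]
Op 2: route key 84: none >= 84, wrap to smallest pos 9 -> NA
Op 3: add NB@63 -> ring=[9:NA,63:NB]
Op 4: route key 8: smallest pos >= 8 is 9 -> NA
Op 5: route key 39: smallest pos >= 39 is 63 -> NB
Op 6: route key 23: smallest pos >= 23 is 63 -> NB
Op 7: route key 11: smallest pos >= 11 is 63 -> NB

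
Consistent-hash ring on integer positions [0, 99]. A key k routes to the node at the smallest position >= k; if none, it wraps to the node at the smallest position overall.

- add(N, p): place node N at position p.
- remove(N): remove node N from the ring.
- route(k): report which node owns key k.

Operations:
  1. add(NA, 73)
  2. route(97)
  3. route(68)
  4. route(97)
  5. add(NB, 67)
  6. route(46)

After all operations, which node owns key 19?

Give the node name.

Answer: NB

Derivation:
Op 1: add NA@73 -> ring=[73:NA]
Op 2: route key 97: none >= 97, wrap to smallest pos 73 -> NA
Op 3: route key 68: smallest pos >= 68 is 73 -> NA
Op 4: route key 97: none >= 97, wrap to smallest pos 73 -> NA
Op 5: add NB@67 -> ring=[67:NB,73:NA]
Op 6: route key 46: smallest pos >= 46 is 67 -> NB
Final route key 19: smallest pos >= 19 is 67 -> NB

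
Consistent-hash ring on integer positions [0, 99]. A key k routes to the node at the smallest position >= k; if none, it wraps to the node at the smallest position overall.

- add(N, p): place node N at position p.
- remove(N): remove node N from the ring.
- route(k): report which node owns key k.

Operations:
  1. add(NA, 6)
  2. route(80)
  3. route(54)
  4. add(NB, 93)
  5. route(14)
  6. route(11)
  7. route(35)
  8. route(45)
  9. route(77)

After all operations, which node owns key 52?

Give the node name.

Op 1: add NA@6 -> ring=[6:NA]
Op 2: route key 80: none >= 80, wrap to smallest pos 6 -> NA
Op 3: route key 54: none >= 54, wrap to smallest pos 6 -> NA
Op 4: add NB@93 -> ring=[6:NA,93:NB]
Op 5: route key 14: smallest pos >= 14 is 93 -> NB
Op 6: route key 11: smallest pos >= 11 is 93 -> NB
Op 7: route key 35: smallest pos >= 35 is 93 -> NB
Op 8: route key 45: smallest pos >= 45 is 93 -> NB
Op 9: route key 77: smallest pos >= 77 is 93 -> NB
Final route key 52: smallest pos >= 52 is 93 -> NB

Answer: NB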